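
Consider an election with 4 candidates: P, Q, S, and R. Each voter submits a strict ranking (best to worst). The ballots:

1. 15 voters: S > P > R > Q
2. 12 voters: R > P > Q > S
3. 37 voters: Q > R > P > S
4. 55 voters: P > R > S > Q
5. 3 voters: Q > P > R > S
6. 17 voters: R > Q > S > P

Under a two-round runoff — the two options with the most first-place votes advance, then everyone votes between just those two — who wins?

Round 1 first-place votes: P 55, Q 40, S 15, R 29.
P and Q advance.
Runoff: P is preferred to Q by 82 voters; Q by 57.
P wins the runoff.

P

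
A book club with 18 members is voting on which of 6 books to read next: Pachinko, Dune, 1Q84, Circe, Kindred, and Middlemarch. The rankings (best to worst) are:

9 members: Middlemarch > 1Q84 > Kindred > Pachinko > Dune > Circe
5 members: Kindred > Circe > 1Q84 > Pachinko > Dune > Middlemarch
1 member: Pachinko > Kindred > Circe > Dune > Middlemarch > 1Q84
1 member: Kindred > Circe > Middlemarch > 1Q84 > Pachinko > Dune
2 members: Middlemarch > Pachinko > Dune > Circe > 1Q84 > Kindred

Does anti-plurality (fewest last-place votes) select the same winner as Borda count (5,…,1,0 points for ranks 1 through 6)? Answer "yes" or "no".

no

Anti-plurality — last-place votes: Pachinko 0, Dune 1, 1Q84 1, Circe 9, Kindred 2, Middlemarch 5. Winner: Pachinko.
Borda — scores: Pachinko 42, Dune 22, 1Q84 55, Circe 31, Kindred 61, Middlemarch 59. Winner: Kindred.
The two methods disagree.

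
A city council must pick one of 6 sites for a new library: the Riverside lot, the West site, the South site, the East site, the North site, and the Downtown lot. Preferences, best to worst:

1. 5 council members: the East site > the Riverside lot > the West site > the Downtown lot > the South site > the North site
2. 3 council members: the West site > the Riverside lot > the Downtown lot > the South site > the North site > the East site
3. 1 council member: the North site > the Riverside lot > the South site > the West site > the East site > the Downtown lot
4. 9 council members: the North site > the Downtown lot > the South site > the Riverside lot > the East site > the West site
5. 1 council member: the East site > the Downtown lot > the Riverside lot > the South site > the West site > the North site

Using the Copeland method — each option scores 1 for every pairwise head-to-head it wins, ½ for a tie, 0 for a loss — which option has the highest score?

the Riverside lot: beats the West site, the South site, and the East site; loses to the North site and the Downtown lot → score 3.
the West site: loses to the Riverside lot, the South site, the East site, the North site, and the Downtown lot → score 0.
the South site: beats the West site and the East site; loses to the Riverside lot, the North site, and the Downtown lot → score 2.
the East site: beats the West site; loses to the Riverside lot, the South site, the North site, and the Downtown lot → score 1.
the North site: beats the Riverside lot, the West site, the South site, the East site, and the Downtown lot → score 5.
the Downtown lot: beats the Riverside lot, the West site, the South site, and the East site; loses to the North site → score 4.
the North site has the best pairwise record.

the North site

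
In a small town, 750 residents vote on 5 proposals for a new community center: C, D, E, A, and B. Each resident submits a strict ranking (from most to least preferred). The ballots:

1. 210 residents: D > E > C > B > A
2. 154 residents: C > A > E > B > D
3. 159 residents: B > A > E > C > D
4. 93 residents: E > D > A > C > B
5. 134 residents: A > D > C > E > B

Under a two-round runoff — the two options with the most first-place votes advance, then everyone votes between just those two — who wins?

D

Round 1 first-place votes: C 154, D 210, E 93, A 134, B 159.
D and B advance.
Runoff: D is preferred to B by 437 voters; B by 313.
D wins the runoff.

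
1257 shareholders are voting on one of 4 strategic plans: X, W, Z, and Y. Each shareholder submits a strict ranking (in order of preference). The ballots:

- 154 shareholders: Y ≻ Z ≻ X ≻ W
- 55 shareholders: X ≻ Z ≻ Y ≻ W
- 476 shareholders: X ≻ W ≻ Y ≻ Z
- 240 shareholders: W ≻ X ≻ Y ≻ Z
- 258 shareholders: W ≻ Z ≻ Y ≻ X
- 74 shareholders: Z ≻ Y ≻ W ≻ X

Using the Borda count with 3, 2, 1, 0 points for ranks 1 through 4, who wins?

W

X: 154·1 + 55·3 + 476·3 + 240·2 + 258·0 + 74·0 = 2227
W: 154·0 + 55·0 + 476·2 + 240·3 + 258·3 + 74·1 = 2520
Z: 154·2 + 55·2 + 476·0 + 240·0 + 258·2 + 74·3 = 1156
Y: 154·3 + 55·1 + 476·1 + 240·1 + 258·1 + 74·2 = 1639
W has the highest Borda score (2520).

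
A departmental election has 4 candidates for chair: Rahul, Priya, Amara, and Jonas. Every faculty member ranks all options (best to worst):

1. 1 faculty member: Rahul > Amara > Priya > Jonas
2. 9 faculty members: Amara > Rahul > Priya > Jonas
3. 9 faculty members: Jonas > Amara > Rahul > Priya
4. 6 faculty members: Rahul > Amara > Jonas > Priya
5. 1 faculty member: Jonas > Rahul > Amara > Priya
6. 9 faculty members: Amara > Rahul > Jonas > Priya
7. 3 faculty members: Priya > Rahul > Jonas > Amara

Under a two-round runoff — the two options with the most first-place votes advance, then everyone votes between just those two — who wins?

Amara

Round 1 first-place votes: Rahul 7, Priya 3, Amara 18, Jonas 10.
Amara and Jonas advance.
Runoff: Amara is preferred to Jonas by 25 voters; Jonas by 13.
Amara wins the runoff.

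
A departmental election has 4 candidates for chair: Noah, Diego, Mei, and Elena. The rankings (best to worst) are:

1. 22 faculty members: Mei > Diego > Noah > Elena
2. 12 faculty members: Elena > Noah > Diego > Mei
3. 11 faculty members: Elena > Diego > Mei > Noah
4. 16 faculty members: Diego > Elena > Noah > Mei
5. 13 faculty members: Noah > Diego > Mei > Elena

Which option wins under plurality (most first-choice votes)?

Elena

First-place votes: Noah 13, Diego 16, Mei 22, Elena 23.
Elena has the most first-place votes.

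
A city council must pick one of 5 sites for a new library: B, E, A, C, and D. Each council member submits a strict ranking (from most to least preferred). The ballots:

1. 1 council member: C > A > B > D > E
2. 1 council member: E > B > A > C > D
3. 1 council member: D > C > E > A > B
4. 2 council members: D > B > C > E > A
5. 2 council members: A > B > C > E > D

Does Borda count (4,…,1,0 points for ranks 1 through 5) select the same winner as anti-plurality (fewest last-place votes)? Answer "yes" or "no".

Borda — scores: B 17, E 10, A 14, C 16, D 13. Winner: B.
Anti-plurality — last-place votes: B 1, E 1, A 2, C 0, D 3. Winner: C.
The two methods disagree.

no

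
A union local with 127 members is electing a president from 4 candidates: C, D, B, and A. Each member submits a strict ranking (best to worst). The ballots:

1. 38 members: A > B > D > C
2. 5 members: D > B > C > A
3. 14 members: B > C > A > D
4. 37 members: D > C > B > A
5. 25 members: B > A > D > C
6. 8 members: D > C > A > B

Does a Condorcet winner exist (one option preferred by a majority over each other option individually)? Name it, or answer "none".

B vs C: 82–45 for B.
B vs D: 77–50 for B.
B vs A: 81–46 for B.
B beats every other option head-to-head.

B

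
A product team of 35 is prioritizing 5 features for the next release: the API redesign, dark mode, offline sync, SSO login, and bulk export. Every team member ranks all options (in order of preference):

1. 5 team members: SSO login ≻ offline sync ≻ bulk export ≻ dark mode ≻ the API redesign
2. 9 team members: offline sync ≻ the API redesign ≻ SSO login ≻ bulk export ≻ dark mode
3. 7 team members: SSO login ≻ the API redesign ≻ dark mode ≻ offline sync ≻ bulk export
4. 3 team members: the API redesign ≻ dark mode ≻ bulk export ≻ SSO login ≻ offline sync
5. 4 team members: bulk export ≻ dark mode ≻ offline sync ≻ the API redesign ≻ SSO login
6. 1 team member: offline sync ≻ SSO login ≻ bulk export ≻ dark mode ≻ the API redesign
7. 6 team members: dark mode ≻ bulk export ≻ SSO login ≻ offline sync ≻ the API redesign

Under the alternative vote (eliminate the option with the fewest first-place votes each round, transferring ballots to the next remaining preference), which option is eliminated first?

the API redesign

Round 1: the API redesign 3, dark mode 6, offline sync 10, SSO login 12, bulk export 4. Eliminate the API redesign.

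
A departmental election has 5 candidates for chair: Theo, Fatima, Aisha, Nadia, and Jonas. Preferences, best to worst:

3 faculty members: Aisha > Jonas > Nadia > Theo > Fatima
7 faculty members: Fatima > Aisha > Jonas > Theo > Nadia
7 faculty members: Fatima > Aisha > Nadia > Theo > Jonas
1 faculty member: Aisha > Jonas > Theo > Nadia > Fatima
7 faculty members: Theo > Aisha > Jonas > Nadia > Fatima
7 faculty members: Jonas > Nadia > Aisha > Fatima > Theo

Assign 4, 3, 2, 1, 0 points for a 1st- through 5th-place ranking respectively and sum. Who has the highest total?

Theo: 3·1 + 7·1 + 7·1 + 1·2 + 7·4 + 7·0 = 47
Fatima: 3·0 + 7·4 + 7·4 + 1·0 + 7·0 + 7·1 = 63
Aisha: 3·4 + 7·3 + 7·3 + 1·4 + 7·3 + 7·2 = 93
Nadia: 3·2 + 7·0 + 7·2 + 1·1 + 7·1 + 7·3 = 49
Jonas: 3·3 + 7·2 + 7·0 + 1·3 + 7·2 + 7·4 = 68
Aisha has the highest Borda score (93).

Aisha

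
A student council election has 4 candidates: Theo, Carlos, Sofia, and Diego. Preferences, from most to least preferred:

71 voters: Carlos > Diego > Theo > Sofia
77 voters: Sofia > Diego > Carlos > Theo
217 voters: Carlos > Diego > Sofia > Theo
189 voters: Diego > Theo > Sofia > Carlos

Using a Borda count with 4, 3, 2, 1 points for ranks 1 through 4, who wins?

Theo: 71·2 + 77·1 + 217·1 + 189·3 = 1003
Carlos: 71·4 + 77·2 + 217·4 + 189·1 = 1495
Sofia: 71·1 + 77·4 + 217·2 + 189·2 = 1191
Diego: 71·3 + 77·3 + 217·3 + 189·4 = 1851
Diego has the highest Borda score (1851).

Diego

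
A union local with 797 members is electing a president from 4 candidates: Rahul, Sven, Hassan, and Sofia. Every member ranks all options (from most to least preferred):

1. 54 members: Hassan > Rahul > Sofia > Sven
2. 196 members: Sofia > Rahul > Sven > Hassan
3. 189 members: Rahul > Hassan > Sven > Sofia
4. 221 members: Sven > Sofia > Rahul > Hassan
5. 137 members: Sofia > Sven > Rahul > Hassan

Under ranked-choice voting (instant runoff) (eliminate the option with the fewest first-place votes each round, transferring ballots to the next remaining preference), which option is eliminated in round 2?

Sven

Round 1: Rahul 189, Sven 221, Hassan 54, Sofia 333. Eliminate Hassan.
Round 2: Rahul 243, Sven 221, Sofia 333. Eliminate Sven.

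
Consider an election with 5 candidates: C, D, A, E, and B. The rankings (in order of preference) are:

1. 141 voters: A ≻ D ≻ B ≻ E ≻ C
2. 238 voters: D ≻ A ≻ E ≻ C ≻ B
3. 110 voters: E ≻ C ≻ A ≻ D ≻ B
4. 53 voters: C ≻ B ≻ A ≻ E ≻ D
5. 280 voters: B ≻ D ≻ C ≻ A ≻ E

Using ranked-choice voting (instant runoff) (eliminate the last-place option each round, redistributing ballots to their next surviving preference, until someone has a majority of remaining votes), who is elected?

A

Round 1: C 53, D 238, A 141, E 110, B 280. Eliminate C.
Round 2: D 238, A 141, E 110, B 333. Eliminate E.
Round 3: D 238, A 251, B 333. Eliminate D.
Round 4: A 489, B 333. A has a majority.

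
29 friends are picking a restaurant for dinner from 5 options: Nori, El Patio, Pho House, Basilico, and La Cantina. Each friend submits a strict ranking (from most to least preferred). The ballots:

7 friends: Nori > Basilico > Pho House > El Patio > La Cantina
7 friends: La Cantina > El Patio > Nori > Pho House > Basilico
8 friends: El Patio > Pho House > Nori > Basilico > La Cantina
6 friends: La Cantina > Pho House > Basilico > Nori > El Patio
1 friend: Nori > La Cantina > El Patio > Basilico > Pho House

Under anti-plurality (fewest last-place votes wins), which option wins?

Nori

Last-place votes: Nori 0, El Patio 6, Pho House 1, Basilico 7, La Cantina 15.
Nori is ranked last by the fewest voters, so Nori wins.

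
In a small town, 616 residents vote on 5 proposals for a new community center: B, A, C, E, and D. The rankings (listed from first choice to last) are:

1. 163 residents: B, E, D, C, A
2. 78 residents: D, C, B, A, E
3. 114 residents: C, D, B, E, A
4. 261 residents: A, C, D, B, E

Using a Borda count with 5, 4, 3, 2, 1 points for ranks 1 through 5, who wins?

B: 163·5 + 78·3 + 114·3 + 261·2 = 1913
A: 163·1 + 78·2 + 114·1 + 261·5 = 1738
C: 163·2 + 78·4 + 114·5 + 261·4 = 2252
E: 163·4 + 78·1 + 114·2 + 261·1 = 1219
D: 163·3 + 78·5 + 114·4 + 261·3 = 2118
C has the highest Borda score (2252).

C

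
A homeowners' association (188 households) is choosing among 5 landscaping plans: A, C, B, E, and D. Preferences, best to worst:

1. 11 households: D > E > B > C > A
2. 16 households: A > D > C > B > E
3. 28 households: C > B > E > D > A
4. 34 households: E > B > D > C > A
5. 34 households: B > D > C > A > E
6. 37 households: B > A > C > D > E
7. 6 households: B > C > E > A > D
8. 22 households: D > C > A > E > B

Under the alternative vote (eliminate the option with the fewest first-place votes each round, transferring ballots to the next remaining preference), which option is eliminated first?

A

Round 1: A 16, C 28, B 77, E 34, D 33. Eliminate A.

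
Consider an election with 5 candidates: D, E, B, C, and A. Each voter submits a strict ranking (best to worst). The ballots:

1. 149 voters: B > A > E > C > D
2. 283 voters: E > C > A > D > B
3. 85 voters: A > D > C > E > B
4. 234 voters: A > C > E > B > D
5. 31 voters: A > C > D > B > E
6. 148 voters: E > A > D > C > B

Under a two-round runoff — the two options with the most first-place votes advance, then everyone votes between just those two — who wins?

A

Round 1 first-place votes: D 0, E 431, B 149, C 0, A 350.
E and A advance.
Runoff: E is preferred to A by 431 voters; A by 499.
A wins the runoff.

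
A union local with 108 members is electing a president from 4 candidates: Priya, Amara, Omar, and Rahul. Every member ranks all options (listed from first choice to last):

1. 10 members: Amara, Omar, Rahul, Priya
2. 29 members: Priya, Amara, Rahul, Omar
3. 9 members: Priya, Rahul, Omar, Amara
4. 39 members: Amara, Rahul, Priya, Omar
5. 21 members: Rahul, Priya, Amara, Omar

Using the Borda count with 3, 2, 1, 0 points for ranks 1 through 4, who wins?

Amara

Priya: 10·0 + 29·3 + 9·3 + 39·1 + 21·2 = 195
Amara: 10·3 + 29·2 + 9·0 + 39·3 + 21·1 = 226
Omar: 10·2 + 29·0 + 9·1 + 39·0 + 21·0 = 29
Rahul: 10·1 + 29·1 + 9·2 + 39·2 + 21·3 = 198
Amara has the highest Borda score (226).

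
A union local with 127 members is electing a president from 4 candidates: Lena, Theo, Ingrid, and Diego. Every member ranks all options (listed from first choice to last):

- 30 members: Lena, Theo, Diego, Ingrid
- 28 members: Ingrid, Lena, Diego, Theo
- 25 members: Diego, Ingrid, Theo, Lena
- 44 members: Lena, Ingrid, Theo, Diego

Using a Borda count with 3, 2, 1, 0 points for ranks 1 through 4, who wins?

Lena: 30·3 + 28·2 + 25·0 + 44·3 = 278
Theo: 30·2 + 28·0 + 25·1 + 44·1 = 129
Ingrid: 30·0 + 28·3 + 25·2 + 44·2 = 222
Diego: 30·1 + 28·1 + 25·3 + 44·0 = 133
Lena has the highest Borda score (278).

Lena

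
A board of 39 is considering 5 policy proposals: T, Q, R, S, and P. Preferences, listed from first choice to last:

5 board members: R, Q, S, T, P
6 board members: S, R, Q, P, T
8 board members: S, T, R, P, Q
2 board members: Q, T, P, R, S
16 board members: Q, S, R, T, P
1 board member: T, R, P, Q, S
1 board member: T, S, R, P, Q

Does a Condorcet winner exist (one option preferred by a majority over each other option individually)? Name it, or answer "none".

Checking pairwise contests:
Q beats T 29–10.
R beats Q 21–18.
S beats R 31–8.
Q beats S 24–15.
T beats P 33–6.
Every option loses at least one head-to-head, so there is no Condorcet winner.

none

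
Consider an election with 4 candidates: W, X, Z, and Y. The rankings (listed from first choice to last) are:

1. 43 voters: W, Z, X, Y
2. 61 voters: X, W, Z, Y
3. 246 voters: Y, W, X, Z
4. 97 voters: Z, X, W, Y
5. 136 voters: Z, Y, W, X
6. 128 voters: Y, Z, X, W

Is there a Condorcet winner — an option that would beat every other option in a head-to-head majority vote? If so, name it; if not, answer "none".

Y vs W: 510–201 for Y.
Y vs X: 510–201 for Y.
Y vs Z: 374–337 for Y.
Y beats every other option head-to-head.

Y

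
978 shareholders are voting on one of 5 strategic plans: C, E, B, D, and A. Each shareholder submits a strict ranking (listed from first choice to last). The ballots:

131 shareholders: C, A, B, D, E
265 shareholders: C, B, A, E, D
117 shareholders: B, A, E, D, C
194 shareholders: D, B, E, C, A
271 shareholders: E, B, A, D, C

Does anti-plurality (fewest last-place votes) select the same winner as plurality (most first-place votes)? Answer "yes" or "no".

Anti-plurality — last-place votes: C 388, E 131, B 0, D 265, A 194. Winner: B.
Plurality — first-place votes: C 396, E 271, B 117, D 194, A 0. Winner: C.
The two methods disagree.

no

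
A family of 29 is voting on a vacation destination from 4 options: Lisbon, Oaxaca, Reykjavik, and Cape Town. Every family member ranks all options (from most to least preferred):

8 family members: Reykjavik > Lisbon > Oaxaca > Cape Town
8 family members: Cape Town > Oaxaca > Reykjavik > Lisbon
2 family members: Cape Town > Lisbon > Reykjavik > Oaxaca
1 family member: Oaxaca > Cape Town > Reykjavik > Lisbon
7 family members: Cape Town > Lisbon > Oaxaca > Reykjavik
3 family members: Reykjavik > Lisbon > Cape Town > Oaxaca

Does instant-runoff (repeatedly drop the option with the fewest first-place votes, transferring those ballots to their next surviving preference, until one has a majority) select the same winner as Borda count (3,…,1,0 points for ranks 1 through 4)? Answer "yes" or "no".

yes

Instant-runoff — R1 Lisbon 0, Oaxaca 1, Reykjavik 11, Cape Town 17 (Cape Town winner). Winner: Cape Town.
Borda — scores: Lisbon 40, Oaxaca 34, Reykjavik 44, Cape Town 56. Winner: Cape Town.
The two methods agree.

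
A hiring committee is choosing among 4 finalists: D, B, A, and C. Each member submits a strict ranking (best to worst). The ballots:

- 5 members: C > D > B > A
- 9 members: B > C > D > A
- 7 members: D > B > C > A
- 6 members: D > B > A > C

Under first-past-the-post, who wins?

First-place votes: D 13, B 9, A 0, C 5.
D has the most first-place votes.

D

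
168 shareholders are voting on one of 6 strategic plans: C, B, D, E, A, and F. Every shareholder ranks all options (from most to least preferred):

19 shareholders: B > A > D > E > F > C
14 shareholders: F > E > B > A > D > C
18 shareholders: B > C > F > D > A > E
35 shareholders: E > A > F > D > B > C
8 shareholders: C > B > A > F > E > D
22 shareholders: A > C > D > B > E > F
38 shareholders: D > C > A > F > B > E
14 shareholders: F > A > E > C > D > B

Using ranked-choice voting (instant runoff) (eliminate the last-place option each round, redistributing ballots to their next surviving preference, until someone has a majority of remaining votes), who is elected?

D

Round 1: C 8, B 37, D 38, E 35, A 22, F 28. Eliminate C.
Round 2: B 45, D 38, E 35, A 22, F 28. Eliminate A.
Round 3: B 45, D 60, E 35, F 28. Eliminate F.
Round 4: B 45, D 60, E 63. Eliminate B.
Round 5: D 97, E 71. D has a majority.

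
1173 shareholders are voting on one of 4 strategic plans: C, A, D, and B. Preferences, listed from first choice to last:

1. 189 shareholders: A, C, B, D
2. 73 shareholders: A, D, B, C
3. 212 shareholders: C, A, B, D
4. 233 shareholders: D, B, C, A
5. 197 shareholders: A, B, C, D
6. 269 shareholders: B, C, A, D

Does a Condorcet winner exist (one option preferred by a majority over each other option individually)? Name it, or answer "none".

Checking pairwise contests:
B beats C 772–401.
C beats A 714–459.
C beats D 867–306.
A beats B 671–502.
Every option loses at least one head-to-head, so there is no Condorcet winner.

none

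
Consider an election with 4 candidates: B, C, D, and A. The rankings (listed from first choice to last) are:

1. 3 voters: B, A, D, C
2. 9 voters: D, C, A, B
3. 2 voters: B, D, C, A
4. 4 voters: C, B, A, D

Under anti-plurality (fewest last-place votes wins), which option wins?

A

Last-place votes: B 9, C 3, D 4, A 2.
A is ranked last by the fewest voters, so A wins.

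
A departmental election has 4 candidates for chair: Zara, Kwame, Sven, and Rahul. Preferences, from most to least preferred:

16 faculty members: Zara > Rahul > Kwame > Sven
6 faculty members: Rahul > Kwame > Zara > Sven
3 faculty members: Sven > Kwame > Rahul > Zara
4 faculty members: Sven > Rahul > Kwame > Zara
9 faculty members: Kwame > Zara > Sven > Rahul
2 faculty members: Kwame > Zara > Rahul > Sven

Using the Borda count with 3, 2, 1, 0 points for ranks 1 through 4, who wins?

Zara: 16·3 + 6·1 + 3·0 + 4·0 + 9·2 + 2·2 = 76
Kwame: 16·1 + 6·2 + 3·2 + 4·1 + 9·3 + 2·3 = 71
Sven: 16·0 + 6·0 + 3·3 + 4·3 + 9·1 + 2·0 = 30
Rahul: 16·2 + 6·3 + 3·1 + 4·2 + 9·0 + 2·1 = 63
Zara has the highest Borda score (76).

Zara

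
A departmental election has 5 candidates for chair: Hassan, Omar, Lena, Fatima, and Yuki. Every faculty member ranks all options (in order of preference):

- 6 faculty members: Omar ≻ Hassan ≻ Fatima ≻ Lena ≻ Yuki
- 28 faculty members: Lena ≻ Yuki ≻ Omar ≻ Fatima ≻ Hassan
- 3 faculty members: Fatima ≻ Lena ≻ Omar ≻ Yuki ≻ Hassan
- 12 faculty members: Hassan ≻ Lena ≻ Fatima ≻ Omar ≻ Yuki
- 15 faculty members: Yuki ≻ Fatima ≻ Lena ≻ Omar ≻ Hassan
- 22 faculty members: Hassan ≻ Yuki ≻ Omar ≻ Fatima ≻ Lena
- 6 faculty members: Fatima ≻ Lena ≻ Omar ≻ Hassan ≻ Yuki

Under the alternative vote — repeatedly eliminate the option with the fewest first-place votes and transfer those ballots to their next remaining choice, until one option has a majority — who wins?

Round 1: Hassan 34, Omar 6, Lena 28, Fatima 9, Yuki 15. Eliminate Omar.
Round 2: Hassan 40, Lena 28, Fatima 9, Yuki 15. Eliminate Fatima.
Round 3: Hassan 40, Lena 37, Yuki 15. Eliminate Yuki.
Round 4: Hassan 40, Lena 52. Lena has a majority.

Lena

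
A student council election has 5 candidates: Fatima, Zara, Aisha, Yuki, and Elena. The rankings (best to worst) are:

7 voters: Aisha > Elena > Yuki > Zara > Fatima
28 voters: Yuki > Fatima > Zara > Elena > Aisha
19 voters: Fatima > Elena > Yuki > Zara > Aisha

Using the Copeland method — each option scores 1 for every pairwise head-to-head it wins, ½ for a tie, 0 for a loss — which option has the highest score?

Fatima: beats Zara, Aisha, and Elena; loses to Yuki → score 3.
Zara: beats Aisha and Elena; loses to Fatima and Yuki → score 2.
Aisha: loses to Fatima, Zara, Yuki, and Elena → score 0.
Yuki: beats Fatima, Zara, Aisha, and Elena → score 4.
Elena: beats Aisha; loses to Fatima, Zara, and Yuki → score 1.
Yuki has the best pairwise record.

Yuki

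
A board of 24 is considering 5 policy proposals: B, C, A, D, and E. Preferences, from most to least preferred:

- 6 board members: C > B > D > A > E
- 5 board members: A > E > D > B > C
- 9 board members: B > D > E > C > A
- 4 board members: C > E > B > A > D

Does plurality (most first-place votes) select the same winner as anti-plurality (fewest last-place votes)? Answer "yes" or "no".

no

Plurality — first-place votes: B 9, C 10, A 5, D 0, E 0. Winner: C.
Anti-plurality — last-place votes: B 0, C 5, A 9, D 4, E 6. Winner: B.
The two methods disagree.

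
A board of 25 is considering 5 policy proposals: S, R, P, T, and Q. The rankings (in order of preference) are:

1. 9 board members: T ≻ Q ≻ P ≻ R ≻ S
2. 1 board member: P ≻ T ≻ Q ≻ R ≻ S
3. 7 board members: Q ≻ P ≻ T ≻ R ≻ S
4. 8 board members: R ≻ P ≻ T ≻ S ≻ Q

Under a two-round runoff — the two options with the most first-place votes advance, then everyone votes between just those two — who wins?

T

Round 1 first-place votes: S 0, R 8, P 1, T 9, Q 7.
T and R advance.
Runoff: T is preferred to R by 17 voters; R by 8.
T wins the runoff.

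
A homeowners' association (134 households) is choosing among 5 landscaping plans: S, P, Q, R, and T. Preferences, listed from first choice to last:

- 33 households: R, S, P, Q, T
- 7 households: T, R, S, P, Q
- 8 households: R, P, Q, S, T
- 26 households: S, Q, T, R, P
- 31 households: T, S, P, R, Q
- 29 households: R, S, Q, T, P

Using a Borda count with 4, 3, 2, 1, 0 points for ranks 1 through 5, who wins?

S

S: 33·3 + 7·2 + 8·1 + 26·4 + 31·3 + 29·3 = 405
P: 33·2 + 7·1 + 8·3 + 26·0 + 31·2 + 29·0 = 159
Q: 33·1 + 7·0 + 8·2 + 26·3 + 31·0 + 29·2 = 185
R: 33·4 + 7·3 + 8·4 + 26·1 + 31·1 + 29·4 = 358
T: 33·0 + 7·4 + 8·0 + 26·2 + 31·4 + 29·1 = 233
S has the highest Borda score (405).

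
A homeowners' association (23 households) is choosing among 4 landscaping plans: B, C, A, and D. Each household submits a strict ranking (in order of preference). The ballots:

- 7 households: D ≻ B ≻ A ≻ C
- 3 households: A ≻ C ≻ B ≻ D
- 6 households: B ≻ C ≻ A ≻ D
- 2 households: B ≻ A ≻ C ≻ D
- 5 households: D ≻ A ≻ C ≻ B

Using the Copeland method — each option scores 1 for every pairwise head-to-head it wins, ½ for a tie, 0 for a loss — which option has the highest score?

B: beats C and A; loses to D → score 2.
C: loses to B, A, and D → score 0.
A: beats C; loses to B and D → score 1.
D: beats B, C, and A → score 3.
D has the best pairwise record.

D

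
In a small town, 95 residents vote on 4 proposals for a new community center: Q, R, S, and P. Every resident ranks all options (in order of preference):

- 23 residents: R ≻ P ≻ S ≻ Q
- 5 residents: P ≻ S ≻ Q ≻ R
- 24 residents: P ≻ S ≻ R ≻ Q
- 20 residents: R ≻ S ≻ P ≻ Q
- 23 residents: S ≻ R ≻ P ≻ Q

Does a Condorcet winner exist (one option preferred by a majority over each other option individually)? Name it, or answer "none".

none

Checking pairwise contests:
R beats Q 90–5.
S beats R 52–43.
P beats S 52–43.
R beats P 66–29.
Every option loses at least one head-to-head, so there is no Condorcet winner.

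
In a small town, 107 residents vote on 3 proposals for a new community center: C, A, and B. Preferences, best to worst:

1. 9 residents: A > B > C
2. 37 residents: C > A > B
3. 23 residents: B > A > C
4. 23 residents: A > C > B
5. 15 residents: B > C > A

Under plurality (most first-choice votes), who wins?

B

First-place votes: C 37, A 32, B 38.
B has the most first-place votes.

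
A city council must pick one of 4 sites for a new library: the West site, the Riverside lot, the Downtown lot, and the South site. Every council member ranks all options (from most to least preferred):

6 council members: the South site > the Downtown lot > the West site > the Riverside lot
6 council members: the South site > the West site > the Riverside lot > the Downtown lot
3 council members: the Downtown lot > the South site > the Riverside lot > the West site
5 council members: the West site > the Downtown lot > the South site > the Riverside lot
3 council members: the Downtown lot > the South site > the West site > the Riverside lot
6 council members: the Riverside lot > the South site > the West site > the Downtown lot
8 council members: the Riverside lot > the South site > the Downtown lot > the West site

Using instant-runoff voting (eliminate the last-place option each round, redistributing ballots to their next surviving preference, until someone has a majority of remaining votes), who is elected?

Round 1: the West site 5, the Riverside lot 14, the Downtown lot 6, the South site 12. Eliminate the West site.
Round 2: the Riverside lot 14, the Downtown lot 11, the South site 12. Eliminate the Downtown lot.
Round 3: the Riverside lot 14, the South site 23. The South site has a majority.

the South site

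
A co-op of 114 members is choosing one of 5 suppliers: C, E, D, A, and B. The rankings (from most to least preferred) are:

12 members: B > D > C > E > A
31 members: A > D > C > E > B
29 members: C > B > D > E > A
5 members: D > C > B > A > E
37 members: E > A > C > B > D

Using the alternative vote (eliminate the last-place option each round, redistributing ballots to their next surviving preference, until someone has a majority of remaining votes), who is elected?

C

Round 1: C 29, E 37, D 5, A 31, B 12. Eliminate D.
Round 2: C 34, E 37, A 31, B 12. Eliminate B.
Round 3: C 46, E 37, A 31. Eliminate A.
Round 4: C 77, E 37. C has a majority.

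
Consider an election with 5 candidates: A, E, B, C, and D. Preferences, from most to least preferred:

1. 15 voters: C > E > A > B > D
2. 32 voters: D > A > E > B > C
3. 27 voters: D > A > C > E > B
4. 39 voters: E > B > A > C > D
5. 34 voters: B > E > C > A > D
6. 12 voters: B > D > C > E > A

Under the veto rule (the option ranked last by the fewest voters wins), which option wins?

Last-place votes: A 12, E 0, B 27, C 32, D 88.
E is ranked last by the fewest voters, so E wins.

E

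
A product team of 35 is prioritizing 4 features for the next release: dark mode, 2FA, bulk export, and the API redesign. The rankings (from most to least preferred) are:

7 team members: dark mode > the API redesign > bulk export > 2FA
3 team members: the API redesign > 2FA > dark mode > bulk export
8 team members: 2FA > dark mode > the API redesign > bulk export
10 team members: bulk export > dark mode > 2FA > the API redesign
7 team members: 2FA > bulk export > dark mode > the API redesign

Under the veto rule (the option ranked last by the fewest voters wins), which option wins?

dark mode

Last-place votes: dark mode 0, 2FA 7, bulk export 11, the API redesign 17.
dark mode is ranked last by the fewest voters, so dark mode wins.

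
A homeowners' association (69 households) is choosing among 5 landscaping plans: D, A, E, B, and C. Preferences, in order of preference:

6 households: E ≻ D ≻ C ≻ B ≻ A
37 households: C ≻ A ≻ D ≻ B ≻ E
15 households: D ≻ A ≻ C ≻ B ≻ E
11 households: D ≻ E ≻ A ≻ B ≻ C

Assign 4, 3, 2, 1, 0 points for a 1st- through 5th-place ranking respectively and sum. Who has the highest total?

D

D: 6·3 + 37·2 + 15·4 + 11·4 = 196
A: 6·0 + 37·3 + 15·3 + 11·2 = 178
E: 6·4 + 37·0 + 15·0 + 11·3 = 57
B: 6·1 + 37·1 + 15·1 + 11·1 = 69
C: 6·2 + 37·4 + 15·2 + 11·0 = 190
D has the highest Borda score (196).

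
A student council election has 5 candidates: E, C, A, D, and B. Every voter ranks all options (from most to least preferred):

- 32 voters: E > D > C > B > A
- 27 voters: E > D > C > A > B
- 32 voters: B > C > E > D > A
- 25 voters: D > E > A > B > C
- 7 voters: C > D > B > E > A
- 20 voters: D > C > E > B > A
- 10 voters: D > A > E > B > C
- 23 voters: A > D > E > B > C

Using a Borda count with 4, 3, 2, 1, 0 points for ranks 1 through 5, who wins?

E: 32·4 + 27·4 + 32·2 + 25·3 + 7·1 + 20·2 + 10·2 + 23·2 = 488
C: 32·2 + 27·2 + 32·3 + 25·0 + 7·4 + 20·3 + 10·0 + 23·0 = 302
A: 32·0 + 27·1 + 32·0 + 25·2 + 7·0 + 20·0 + 10·3 + 23·4 = 199
D: 32·3 + 27·3 + 32·1 + 25·4 + 7·3 + 20·4 + 10·4 + 23·3 = 519
B: 32·1 + 27·0 + 32·4 + 25·1 + 7·2 + 20·1 + 10·1 + 23·1 = 252
D has the highest Borda score (519).

D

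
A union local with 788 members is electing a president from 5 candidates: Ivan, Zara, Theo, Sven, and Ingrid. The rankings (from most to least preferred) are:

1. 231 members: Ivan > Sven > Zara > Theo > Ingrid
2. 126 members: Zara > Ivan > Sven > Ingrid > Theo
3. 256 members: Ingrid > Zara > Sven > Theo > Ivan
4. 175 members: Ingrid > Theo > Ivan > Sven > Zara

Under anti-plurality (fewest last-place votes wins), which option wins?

Last-place votes: Ivan 256, Zara 175, Theo 126, Sven 0, Ingrid 231.
Sven is ranked last by the fewest voters, so Sven wins.

Sven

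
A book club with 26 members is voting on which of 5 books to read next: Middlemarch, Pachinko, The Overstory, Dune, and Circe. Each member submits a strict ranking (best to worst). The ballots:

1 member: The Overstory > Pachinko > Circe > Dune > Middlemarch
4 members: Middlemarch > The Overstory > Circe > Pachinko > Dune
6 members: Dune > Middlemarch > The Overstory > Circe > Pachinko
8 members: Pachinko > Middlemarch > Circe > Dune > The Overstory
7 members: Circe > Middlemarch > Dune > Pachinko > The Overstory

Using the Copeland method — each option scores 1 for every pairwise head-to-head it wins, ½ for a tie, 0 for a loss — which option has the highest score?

Middlemarch

Middlemarch: beats Pachinko, The Overstory, Dune, and Circe → score 4.
Pachinko: beats The Overstory; ties Dune; loses to Middlemarch and Circe → score 1.5.
The Overstory: loses to Middlemarch, Pachinko, Dune, and Circe → score 0.
Dune: beats The Overstory; ties Pachinko; loses to Middlemarch and Circe → score 1.5.
Circe: beats Pachinko, The Overstory, and Dune; loses to Middlemarch → score 3.
Middlemarch has the best pairwise record.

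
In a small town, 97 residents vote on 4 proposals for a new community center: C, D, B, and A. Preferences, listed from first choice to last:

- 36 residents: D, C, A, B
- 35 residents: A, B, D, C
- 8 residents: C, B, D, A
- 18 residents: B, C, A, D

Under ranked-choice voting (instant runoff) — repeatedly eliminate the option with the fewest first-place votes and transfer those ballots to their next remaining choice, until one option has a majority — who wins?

Round 1: C 8, D 36, B 18, A 35. Eliminate C.
Round 2: D 36, B 26, A 35. Eliminate B.
Round 3: D 44, A 53. A has a majority.

A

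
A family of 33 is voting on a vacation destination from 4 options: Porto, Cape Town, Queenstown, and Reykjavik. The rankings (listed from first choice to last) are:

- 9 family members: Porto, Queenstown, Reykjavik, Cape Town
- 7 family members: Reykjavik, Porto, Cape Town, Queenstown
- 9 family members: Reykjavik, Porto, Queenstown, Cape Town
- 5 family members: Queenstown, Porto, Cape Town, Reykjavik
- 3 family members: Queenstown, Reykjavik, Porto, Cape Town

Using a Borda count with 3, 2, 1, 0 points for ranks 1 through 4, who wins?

Porto

Porto: 9·3 + 7·2 + 9·2 + 5·2 + 3·1 = 72
Cape Town: 9·0 + 7·1 + 9·0 + 5·1 + 3·0 = 12
Queenstown: 9·2 + 7·0 + 9·1 + 5·3 + 3·3 = 51
Reykjavik: 9·1 + 7·3 + 9·3 + 5·0 + 3·2 = 63
Porto has the highest Borda score (72).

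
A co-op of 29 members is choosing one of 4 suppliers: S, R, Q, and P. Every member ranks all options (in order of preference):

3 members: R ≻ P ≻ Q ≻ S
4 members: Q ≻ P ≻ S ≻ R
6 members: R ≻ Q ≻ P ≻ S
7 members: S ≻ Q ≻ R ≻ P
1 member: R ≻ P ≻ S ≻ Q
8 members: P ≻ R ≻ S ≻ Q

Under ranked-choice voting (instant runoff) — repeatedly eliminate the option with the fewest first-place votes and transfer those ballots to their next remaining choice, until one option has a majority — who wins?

R

Round 1: S 7, R 10, Q 4, P 8. Eliminate Q.
Round 2: S 7, R 10, P 12. Eliminate S.
Round 3: R 17, P 12. R has a majority.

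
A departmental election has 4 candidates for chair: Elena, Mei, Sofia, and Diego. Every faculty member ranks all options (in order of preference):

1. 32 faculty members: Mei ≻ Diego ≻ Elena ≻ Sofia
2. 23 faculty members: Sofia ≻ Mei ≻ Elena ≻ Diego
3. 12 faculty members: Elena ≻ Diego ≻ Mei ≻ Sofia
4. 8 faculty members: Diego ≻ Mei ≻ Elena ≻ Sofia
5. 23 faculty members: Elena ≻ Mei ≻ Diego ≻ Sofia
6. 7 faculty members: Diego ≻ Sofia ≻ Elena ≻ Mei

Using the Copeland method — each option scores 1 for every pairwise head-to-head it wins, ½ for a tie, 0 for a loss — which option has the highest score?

Mei

Elena: beats Sofia and Diego; loses to Mei → score 2.
Mei: beats Elena, Sofia, and Diego → score 3.
Sofia: loses to Elena, Mei, and Diego → score 0.
Diego: beats Sofia; loses to Elena and Mei → score 1.
Mei has the best pairwise record.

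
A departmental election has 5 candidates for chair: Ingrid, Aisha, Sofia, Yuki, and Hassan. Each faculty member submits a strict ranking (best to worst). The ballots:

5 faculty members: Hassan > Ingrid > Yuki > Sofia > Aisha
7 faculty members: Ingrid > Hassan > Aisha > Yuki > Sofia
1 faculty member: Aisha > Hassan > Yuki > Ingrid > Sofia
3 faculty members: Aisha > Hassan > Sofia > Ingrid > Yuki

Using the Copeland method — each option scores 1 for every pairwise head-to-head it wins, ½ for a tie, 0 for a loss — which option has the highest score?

Ingrid: beats Aisha, Sofia, and Yuki; loses to Hassan → score 3.
Aisha: beats Sofia and Yuki; loses to Ingrid and Hassan → score 2.
Sofia: loses to Ingrid, Aisha, Yuki, and Hassan → score 0.
Yuki: beats Sofia; loses to Ingrid, Aisha, and Hassan → score 1.
Hassan: beats Ingrid, Aisha, Sofia, and Yuki → score 4.
Hassan has the best pairwise record.

Hassan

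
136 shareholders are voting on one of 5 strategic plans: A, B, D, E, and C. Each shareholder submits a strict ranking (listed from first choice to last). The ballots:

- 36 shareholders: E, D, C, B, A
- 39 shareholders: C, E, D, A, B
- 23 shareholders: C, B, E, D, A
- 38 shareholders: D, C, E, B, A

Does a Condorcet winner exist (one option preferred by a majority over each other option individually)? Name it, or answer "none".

none

Checking pairwise contests:
B beats A 97–39.
D beats B 113–23.
E beats D 98–38.
C beats E 100–36.
D beats C 74–62.
Every option loses at least one head-to-head, so there is no Condorcet winner.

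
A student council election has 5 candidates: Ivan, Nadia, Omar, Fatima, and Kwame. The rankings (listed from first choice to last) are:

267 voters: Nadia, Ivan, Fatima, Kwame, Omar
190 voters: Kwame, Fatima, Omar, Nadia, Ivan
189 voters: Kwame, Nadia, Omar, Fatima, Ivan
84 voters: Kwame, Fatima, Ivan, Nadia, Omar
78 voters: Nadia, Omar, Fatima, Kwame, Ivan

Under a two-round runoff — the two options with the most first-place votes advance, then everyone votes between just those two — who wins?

Kwame

Round 1 first-place votes: Ivan 0, Nadia 345, Omar 0, Fatima 0, Kwame 463.
Kwame and Nadia advance.
Runoff: Kwame is preferred to Nadia by 463 voters; Nadia by 345.
Kwame wins the runoff.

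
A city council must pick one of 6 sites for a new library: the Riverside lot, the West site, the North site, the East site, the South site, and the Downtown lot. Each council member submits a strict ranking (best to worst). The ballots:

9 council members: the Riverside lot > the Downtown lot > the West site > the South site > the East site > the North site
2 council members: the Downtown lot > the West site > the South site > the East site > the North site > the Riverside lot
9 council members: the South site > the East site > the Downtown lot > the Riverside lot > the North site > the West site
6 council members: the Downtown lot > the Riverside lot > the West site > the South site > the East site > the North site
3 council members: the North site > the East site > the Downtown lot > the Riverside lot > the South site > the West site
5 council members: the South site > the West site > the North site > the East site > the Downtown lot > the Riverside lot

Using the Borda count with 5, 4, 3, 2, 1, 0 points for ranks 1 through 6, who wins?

the Downtown lot

the Riverside lot: 9·5 + 2·0 + 9·2 + 6·4 + 3·2 + 5·0 = 93
the West site: 9·3 + 2·4 + 9·0 + 6·3 + 3·0 + 5·4 = 73
the North site: 9·0 + 2·1 + 9·1 + 6·0 + 3·5 + 5·3 = 41
the East site: 9·1 + 2·2 + 9·4 + 6·1 + 3·4 + 5·2 = 77
the South site: 9·2 + 2·3 + 9·5 + 6·2 + 3·1 + 5·5 = 109
the Downtown lot: 9·4 + 2·5 + 9·3 + 6·5 + 3·3 + 5·1 = 117
the Downtown lot has the highest Borda score (117).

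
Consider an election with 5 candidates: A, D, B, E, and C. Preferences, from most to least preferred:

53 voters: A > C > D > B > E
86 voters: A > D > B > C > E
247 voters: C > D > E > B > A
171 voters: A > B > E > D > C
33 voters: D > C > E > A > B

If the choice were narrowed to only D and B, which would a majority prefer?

D

Voters preferring D to B: 419; preferring B to D: 171.
D wins the head-to-head.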